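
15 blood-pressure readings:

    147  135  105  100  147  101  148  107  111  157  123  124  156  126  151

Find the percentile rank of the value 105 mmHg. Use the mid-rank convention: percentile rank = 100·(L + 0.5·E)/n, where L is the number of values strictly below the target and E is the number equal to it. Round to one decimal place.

Sorted: 100, 101, 105, 107, 111, 123, 124, 126, 135, 147, 147, 148, 151, 156, 157.
Count below 105: L = 2; count equal: E = 1; n = 15.
Percentile rank = 100·(2 + 0.5·1)/15 = 100·2.5/15 = 16.67.

16.7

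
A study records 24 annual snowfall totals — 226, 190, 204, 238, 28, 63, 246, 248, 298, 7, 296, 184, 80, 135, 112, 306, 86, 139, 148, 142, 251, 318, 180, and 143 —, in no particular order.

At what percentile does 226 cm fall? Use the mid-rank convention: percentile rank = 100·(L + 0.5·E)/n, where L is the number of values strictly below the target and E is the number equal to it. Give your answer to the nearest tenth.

Sorted: 7, 28, 63, 80, 86, 112, 135, 139, 142, 143, 148, 180, 184, 190, 204, 226, 238, 246, 248, 251, 296, 298, 306, 318.
Count below 226: L = 15; count equal: E = 1; n = 24.
Percentile rank = 100·(15 + 0.5·1)/24 = 100·15.5/24 = 64.58.

64.6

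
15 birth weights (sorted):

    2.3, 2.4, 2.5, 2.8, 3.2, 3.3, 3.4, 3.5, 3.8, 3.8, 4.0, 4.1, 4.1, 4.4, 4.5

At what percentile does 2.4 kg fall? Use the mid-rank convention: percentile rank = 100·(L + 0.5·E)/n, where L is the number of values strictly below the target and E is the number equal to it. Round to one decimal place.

Count below 2.4: L = 1; count equal: E = 1; n = 15.
Percentile rank = 100·(1 + 0.5·1)/15 = 100·1.5/15 = 10.

10.0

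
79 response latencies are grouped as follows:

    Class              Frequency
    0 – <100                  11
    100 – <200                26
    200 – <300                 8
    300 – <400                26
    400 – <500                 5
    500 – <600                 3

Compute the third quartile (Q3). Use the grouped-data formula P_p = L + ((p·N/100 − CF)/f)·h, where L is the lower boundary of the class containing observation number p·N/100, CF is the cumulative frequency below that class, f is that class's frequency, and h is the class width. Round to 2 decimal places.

N = 79; target position k = 75/100 · 79 = 59.25.
Cumulative frequencies: 11, 37, 45, 71, 76, 79.
Observation 59.25 falls in the class 300 – <400.
L = 300, CF = 45, f = 26, h = 100.
P75 = 300 + ((59.25 − 45)/26)·100 = 300 + 54.8077 = 354.808.

354.81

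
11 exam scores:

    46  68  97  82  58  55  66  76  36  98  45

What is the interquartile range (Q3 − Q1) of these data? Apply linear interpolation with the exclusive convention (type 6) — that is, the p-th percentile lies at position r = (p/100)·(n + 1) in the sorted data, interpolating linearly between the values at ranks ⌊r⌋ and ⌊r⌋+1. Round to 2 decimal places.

Sorted: 36, 45, 46, 55, 58, 66, 68, 76, 82, 97, 98.
n = 11.
P25: r = 3 (integer) → 46.
P75: r = 9 (integer) → 82.
Difference: 82 − 46 = 36.

36.00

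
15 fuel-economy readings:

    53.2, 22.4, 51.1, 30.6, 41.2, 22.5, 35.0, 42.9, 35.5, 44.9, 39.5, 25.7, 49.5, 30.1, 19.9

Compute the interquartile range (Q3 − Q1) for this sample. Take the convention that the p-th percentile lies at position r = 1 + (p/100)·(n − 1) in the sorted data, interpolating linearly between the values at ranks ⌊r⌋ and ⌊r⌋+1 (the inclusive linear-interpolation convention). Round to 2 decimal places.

Sorted: 19.9, 22.4, 22.5, 25.7, 30.1, 30.6, 35.0, 35.5, 39.5, 41.2, 42.9, 44.9, 49.5, 51.1, 53.2.
n = 15.
P25: r = 4.5; ranks 4–5 are 25.7, 30.1; interpolating gives 27.9.
P75: r = 11.5; ranks 11–12 are 42.9, 44.9; interpolating gives 43.9.
Difference: 43.9 − 27.9 = 16.

16.00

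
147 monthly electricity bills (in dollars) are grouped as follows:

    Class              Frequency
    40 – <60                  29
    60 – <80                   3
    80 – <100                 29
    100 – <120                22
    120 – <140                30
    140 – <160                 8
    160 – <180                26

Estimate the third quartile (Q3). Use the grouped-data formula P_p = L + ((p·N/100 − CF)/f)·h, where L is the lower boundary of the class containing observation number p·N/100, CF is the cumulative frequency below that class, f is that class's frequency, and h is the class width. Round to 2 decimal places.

138.17

N = 147; target position k = 75/100 · 147 = 110.25.
Cumulative frequencies: 29, 32, 61, 83, 113, 121, 147.
Observation 110.25 falls in the class 120 – <140.
L = 120, CF = 83, f = 30, h = 20.
P75 = 120 + ((110.25 − 83)/30)·20 = 120 + 18.1667 = 138.167.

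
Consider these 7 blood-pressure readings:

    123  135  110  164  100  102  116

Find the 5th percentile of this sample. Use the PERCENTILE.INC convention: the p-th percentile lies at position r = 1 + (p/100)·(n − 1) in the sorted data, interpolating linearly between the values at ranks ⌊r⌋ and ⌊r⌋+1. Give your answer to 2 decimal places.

100.60

Sorted: 100, 102, 110, 116, 123, 135, 164.
n = 7.
r = 1 + (5/100)·(7 − 1) = 1 + 0.3 = 1.3.
Rank 1 is 100 and rank 2 is 102.
Interpolate: 100 + 0.3·(102 − 100) = 100 + 0.3·2 = 100.6.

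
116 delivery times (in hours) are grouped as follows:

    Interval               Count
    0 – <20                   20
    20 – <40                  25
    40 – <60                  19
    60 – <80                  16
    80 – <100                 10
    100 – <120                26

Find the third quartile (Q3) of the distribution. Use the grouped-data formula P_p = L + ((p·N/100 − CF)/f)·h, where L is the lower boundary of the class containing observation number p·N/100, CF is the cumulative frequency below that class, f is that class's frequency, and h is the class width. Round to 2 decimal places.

94.00

N = 116; target position k = 75/100 · 116 = 87.
Cumulative frequencies: 20, 45, 64, 80, 90, 116.
Observation 87 falls in the class 80 – <100.
L = 80, CF = 80, f = 10, h = 20.
P75 = 80 + ((87 − 80)/10)·20 = 80 + 14 = 94.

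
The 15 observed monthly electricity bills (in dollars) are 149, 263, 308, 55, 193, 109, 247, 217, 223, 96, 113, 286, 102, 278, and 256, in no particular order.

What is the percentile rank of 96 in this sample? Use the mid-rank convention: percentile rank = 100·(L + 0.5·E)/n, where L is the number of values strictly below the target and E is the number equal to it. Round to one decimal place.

10.0

Sorted: 55, 96, 102, 109, 113, 149, 193, 217, 223, 247, 256, 263, 278, 286, 308.
Count below 96: L = 1; count equal: E = 1; n = 15.
Percentile rank = 100·(1 + 0.5·1)/15 = 100·1.5/15 = 10.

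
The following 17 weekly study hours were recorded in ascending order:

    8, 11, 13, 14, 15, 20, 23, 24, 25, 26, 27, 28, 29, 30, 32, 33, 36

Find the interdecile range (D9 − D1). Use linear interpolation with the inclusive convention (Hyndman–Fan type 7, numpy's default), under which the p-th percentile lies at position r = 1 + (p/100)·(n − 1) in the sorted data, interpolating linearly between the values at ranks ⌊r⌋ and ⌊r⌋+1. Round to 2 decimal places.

20.20

n = 17.
P10: r = 2.6; ranks 2–3 are 11, 13; interpolating gives 12.2.
P90: r = 15.4; ranks 15–16 are 32, 33; interpolating gives 32.4.
Difference: 32.4 − 12.2 = 20.2.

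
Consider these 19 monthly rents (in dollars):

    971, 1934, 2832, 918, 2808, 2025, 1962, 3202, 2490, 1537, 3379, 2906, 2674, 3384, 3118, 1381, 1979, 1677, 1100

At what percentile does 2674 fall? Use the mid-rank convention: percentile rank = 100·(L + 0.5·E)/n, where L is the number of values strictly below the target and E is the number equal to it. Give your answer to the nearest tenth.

60.5

Sorted: 918, 971, 1100, 1381, 1537, 1677, 1934, 1962, 1979, 2025, 2490, 2674, 2808, 2832, 2906, 3118, 3202, 3379, 3384.
Count below 2674: L = 11; count equal: E = 1; n = 19.
Percentile rank = 100·(11 + 0.5·1)/19 = 100·11.5/19 = 60.53.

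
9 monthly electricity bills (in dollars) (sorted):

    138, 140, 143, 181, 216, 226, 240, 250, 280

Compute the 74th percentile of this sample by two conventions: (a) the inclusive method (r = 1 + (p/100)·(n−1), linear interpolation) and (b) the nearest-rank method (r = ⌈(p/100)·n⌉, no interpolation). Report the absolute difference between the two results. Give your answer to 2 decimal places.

n = 9.
(a) r = 6.92; between ranks 6 (226) and 7 (240): 238.88.
(b) the nearest-rank method: rank 7 → 240.
|238.88 − 240| = 1.12.

1.12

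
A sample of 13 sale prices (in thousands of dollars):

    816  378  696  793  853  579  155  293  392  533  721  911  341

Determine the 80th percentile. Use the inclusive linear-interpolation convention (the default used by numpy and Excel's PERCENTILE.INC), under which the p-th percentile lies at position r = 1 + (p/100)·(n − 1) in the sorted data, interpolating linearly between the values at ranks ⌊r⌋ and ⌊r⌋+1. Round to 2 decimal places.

806.80

Sorted: 155, 293, 341, 378, 392, 533, 579, 696, 721, 793, 816, 853, 911.
n = 13.
r = 1 + (80/100)·(13 − 1) = 1 + 9.6 = 10.6.
Rank 10 is 793 and rank 11 is 816.
Interpolate: 793 + 0.6·(816 − 793) = 793 + 0.6·23 = 806.8.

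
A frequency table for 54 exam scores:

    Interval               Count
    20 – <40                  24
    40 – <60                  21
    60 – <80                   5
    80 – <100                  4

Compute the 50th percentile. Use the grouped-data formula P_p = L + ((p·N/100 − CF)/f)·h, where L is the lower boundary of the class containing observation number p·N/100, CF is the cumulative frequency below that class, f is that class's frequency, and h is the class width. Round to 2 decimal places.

N = 54; target position k = 50/100 · 54 = 27.
Cumulative frequencies: 24, 45, 50, 54.
Observation 27 falls in the class 40 – <60.
L = 40, CF = 24, f = 21, h = 20.
P50 = 40 + ((27 − 24)/21)·20 = 40 + 2.85714 = 42.8571.

42.86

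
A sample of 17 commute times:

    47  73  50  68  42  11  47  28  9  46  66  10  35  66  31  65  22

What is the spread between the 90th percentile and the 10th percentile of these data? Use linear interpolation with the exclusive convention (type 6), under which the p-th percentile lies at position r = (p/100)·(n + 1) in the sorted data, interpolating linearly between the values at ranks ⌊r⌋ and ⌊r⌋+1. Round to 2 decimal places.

59.20

Sorted: 9, 10, 11, 22, 28, 31, 35, 42, 46, 47, 47, 50, 65, 66, 66, 68, 73.
n = 17.
P10: r = 1.8; ranks 1–2 are 9, 10; interpolating gives 9.8.
P90: r = 16.2; ranks 16–17 are 68, 73; interpolating gives 69.
Difference: 69 − 9.8 = 59.2.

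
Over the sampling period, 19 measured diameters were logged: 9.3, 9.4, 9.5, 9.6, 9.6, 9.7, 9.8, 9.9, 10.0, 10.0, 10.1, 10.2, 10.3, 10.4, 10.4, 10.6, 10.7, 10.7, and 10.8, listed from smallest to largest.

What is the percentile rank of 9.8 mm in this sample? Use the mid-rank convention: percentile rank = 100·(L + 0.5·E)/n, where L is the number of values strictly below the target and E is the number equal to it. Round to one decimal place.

34.2

Count below 9.8: L = 6; count equal: E = 1; n = 19.
Percentile rank = 100·(6 + 0.5·1)/19 = 100·6.5/19 = 34.21.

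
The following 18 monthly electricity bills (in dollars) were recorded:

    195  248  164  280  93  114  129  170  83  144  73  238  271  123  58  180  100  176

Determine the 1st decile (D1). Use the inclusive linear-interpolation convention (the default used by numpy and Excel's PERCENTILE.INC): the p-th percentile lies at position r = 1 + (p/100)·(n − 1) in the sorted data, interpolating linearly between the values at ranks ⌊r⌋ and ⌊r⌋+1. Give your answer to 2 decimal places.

Sorted: 58, 73, 83, 93, 100, 114, 123, 129, 144, 164, 170, 176, 180, 195, 238, 248, 271, 280.
n = 18.
r = 1 + (10/100)·(18 − 1) = 1 + 1.7 = 2.7.
Rank 2 is 73 and rank 3 is 83.
Interpolate: 73 + 0.7·(83 − 73) = 73 + 0.7·10 = 80.

80.00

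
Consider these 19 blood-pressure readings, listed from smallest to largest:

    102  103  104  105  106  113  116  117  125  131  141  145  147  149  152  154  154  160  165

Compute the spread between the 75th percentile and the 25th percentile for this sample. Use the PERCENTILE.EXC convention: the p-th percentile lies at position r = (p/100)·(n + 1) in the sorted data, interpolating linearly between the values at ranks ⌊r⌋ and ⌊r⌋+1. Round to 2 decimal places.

46.00

n = 19.
P25: r = 5 (integer) → 106.
P75: r = 15 (integer) → 152.
Difference: 152 − 106 = 46.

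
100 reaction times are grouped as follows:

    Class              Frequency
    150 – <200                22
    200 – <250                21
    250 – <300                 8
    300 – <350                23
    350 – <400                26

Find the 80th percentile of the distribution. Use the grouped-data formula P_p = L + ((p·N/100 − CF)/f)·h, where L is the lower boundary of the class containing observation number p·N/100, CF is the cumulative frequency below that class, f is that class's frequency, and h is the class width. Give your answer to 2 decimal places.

361.54

N = 100; target position k = 80/100 · 100 = 80.
Cumulative frequencies: 22, 43, 51, 74, 100.
Observation 80 falls in the class 350 – <400.
L = 350, CF = 74, f = 26, h = 50.
P80 = 350 + ((80 − 74)/26)·50 = 350 + 11.5385 = 361.538.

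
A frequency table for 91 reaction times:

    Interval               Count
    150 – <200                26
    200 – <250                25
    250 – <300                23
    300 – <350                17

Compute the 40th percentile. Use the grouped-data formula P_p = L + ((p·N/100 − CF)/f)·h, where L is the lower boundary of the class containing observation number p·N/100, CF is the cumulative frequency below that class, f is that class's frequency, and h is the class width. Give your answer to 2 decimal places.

220.80

N = 91; target position k = 40/100 · 91 = 36.4.
Cumulative frequencies: 26, 51, 74, 91.
Observation 36.4 falls in the class 200 – <250.
L = 200, CF = 26, f = 25, h = 50.
P40 = 200 + ((36.4 − 26)/25)·50 = 200 + 20.8 = 220.8.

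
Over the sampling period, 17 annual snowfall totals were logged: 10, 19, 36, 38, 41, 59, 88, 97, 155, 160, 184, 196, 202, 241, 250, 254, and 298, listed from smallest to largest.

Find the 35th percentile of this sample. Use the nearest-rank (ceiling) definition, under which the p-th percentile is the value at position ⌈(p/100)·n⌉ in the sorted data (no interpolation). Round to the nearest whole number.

n = 17.
Position = ⌈35/100 · 17⌉ = ⌈5.95⌉ = 6.
The value at rank 6 is 59.

59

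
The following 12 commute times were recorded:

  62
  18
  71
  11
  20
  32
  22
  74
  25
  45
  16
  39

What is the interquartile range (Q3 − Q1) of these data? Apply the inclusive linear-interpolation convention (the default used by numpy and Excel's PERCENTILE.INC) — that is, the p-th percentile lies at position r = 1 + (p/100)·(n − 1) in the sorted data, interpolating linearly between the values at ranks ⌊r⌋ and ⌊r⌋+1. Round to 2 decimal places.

Sorted: 11, 16, 18, 20, 22, 25, 32, 39, 45, 62, 71, 74.
n = 12.
P25: r = 3.75; ranks 3–4 are 18, 20; interpolating gives 19.5.
P75: r = 9.25; ranks 9–10 are 45, 62; interpolating gives 49.25.
Difference: 49.25 − 19.5 = 29.75.

29.75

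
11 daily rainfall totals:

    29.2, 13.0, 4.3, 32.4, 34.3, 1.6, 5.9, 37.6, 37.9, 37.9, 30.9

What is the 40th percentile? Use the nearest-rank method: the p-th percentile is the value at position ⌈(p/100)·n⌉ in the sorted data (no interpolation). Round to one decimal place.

29.2

Sorted: 1.6, 4.3, 5.9, 13.0, 29.2, 30.9, 32.4, 34.3, 37.6, 37.9, 37.9.
n = 11.
Position = ⌈40/100 · 11⌉ = ⌈4.4⌉ = 5.
The value at rank 5 is 29.2.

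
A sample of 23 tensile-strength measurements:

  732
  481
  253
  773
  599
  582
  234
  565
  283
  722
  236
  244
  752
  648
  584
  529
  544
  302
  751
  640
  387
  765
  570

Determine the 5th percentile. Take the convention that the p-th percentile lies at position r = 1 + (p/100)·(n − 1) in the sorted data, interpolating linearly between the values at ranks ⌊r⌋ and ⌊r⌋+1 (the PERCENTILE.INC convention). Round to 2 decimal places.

Sorted: 234, 236, 244, 253, 283, 302, 387, 481, 529, 544, 565, 570, 582, 584, 599, 640, 648, 722, 732, 751, 752, 765, 773.
n = 23.
r = 1 + (5/100)·(23 − 1) = 1 + 1.1 = 2.1.
Rank 2 is 236 and rank 3 is 244.
Interpolate: 236 + 0.1·(244 − 236) = 236 + 0.1·8 = 236.8.

236.80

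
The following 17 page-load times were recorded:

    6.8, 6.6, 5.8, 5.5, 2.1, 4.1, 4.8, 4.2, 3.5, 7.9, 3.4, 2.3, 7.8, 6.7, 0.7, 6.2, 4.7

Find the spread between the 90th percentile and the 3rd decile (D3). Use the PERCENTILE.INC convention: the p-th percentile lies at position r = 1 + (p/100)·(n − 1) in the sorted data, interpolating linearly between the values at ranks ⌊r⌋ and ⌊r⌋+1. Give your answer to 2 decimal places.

3.22

Sorted: 0.7, 2.1, 2.3, 3.4, 3.5, 4.1, 4.2, 4.7, 4.8, 5.5, 5.8, 6.2, 6.6, 6.7, 6.8, 7.8, 7.9.
n = 17.
P30: r = 5.8; ranks 5–6 are 3.5, 4.1; interpolating gives 3.98.
P90: r = 15.4; ranks 15–16 are 6.8, 7.8; interpolating gives 7.2.
Difference: 7.2 − 3.98 = 3.22.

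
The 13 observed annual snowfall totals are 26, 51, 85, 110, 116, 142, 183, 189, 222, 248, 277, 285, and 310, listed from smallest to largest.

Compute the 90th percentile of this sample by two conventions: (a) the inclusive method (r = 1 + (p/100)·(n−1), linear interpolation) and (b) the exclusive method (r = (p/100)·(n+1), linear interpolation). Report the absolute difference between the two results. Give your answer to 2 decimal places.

n = 13.
(a) r = 11.8; between ranks 11 (277) and 12 (285): 283.4.
(b) r = 12.6; between ranks 12 (285) and 13 (310): 300.
|283.4 − 300| = 16.6.

16.60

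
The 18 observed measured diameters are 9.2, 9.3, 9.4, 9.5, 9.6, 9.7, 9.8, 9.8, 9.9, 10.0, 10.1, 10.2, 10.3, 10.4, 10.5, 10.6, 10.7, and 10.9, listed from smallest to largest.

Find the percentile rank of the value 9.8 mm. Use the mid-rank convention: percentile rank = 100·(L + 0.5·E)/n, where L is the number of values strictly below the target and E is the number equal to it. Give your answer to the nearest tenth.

38.9

Count below 9.8: L = 6; count equal: E = 2; n = 18.
Percentile rank = 100·(6 + 0.5·2)/18 = 100·7/18 = 38.89.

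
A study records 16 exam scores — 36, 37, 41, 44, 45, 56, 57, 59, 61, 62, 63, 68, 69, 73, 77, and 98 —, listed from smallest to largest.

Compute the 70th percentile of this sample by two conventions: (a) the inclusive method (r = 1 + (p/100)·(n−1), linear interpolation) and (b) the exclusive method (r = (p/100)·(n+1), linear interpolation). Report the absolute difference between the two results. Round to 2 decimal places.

n = 16.
(a) r = 11.5; between ranks 11 (63) and 12 (68): 65.5.
(b) r = 11.9; between ranks 11 (63) and 12 (68): 67.5.
|65.5 − 67.5| = 2.

2.00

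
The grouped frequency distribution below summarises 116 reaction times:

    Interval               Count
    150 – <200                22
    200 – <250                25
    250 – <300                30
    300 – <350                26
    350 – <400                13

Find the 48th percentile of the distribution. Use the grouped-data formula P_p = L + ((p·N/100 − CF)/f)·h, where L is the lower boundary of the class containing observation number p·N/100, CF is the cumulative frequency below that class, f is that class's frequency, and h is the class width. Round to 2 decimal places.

N = 116; target position k = 48/100 · 116 = 55.68.
Cumulative frequencies: 22, 47, 77, 103, 116.
Observation 55.68 falls in the class 250 – <300.
L = 250, CF = 47, f = 30, h = 50.
P48 = 250 + ((55.68 − 47)/30)·50 = 250 + 14.4667 = 264.467.

264.47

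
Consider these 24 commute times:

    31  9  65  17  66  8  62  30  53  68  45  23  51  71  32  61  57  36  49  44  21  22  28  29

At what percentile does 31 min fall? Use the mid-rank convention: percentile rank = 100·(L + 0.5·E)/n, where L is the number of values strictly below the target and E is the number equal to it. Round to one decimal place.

Sorted: 8, 9, 17, 21, 22, 23, 28, 29, 30, 31, 32, 36, 44, 45, 49, 51, 53, 57, 61, 62, 65, 66, 68, 71.
Count below 31: L = 9; count equal: E = 1; n = 24.
Percentile rank = 100·(9 + 0.5·1)/24 = 100·9.5/24 = 39.58.

39.6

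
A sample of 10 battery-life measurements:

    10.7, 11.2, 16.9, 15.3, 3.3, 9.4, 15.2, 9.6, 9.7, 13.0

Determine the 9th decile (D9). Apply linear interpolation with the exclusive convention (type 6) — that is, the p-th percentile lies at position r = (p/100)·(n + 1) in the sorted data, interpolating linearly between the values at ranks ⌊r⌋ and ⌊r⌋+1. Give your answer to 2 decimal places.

16.74

Sorted: 3.3, 9.4, 9.6, 9.7, 10.7, 11.2, 13.0, 15.2, 15.3, 16.9.
n = 10.
r = (90/100)·(10 + 1) = 9.9.
Rank 9 is 15.3 and rank 10 is 16.9.
Interpolate: 15.3 + 0.9·(16.9 − 15.3) = 15.3 + 0.9·1.6 = 16.74.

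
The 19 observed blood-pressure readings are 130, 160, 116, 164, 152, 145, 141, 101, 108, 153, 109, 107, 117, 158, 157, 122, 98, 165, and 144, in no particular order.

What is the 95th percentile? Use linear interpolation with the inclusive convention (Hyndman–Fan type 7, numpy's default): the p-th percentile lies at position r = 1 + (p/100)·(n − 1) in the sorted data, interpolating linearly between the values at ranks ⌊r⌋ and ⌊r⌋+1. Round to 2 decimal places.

164.10

Sorted: 98, 101, 107, 108, 109, 116, 117, 122, 130, 141, 144, 145, 152, 153, 157, 158, 160, 164, 165.
n = 19.
r = 1 + (95/100)·(19 − 1) = 1 + 17.1 = 18.1.
Rank 18 is 164 and rank 19 is 165.
Interpolate: 164 + 0.1·(165 − 164) = 164 + 0.1·1 = 164.1.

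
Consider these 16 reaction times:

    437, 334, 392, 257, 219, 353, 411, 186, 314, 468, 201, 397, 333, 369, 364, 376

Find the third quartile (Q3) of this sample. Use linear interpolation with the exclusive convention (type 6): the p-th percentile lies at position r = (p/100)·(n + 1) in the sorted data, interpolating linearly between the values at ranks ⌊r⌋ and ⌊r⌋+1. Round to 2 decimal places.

395.75

Sorted: 186, 201, 219, 257, 314, 333, 334, 353, 364, 369, 376, 392, 397, 411, 437, 468.
n = 16.
r = (75/100)·(16 + 1) = 12.75.
Rank 12 is 392 and rank 13 is 397.
Interpolate: 392 + 0.75·(397 − 392) = 392 + 0.75·5 = 395.75.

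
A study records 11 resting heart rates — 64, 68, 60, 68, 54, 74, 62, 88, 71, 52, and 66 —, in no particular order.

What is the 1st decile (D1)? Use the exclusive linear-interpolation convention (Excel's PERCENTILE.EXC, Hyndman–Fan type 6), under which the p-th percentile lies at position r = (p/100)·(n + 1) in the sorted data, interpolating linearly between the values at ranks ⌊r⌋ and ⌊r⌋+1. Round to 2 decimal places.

Sorted: 52, 54, 60, 62, 64, 66, 68, 68, 71, 74, 88.
n = 11.
r = (10/100)·(11 + 1) = 1.2.
Rank 1 is 52 and rank 2 is 54.
Interpolate: 52 + 0.2·(54 − 52) = 52 + 0.2·2 = 52.4.

52.40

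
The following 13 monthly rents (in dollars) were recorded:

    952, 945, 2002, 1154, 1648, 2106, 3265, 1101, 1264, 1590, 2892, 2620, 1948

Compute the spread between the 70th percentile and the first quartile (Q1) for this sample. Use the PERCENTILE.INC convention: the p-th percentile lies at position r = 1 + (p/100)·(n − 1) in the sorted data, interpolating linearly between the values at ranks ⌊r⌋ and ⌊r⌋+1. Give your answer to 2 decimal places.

889.60

Sorted: 945, 952, 1101, 1154, 1264, 1590, 1648, 1948, 2002, 2106, 2620, 2892, 3265.
n = 13.
P25: r = 4 (integer) → 1154.
P70: r = 9.4; ranks 9–10 are 2002, 2106; interpolating gives 2043.6.
Difference: 2043.6 − 1154 = 889.6.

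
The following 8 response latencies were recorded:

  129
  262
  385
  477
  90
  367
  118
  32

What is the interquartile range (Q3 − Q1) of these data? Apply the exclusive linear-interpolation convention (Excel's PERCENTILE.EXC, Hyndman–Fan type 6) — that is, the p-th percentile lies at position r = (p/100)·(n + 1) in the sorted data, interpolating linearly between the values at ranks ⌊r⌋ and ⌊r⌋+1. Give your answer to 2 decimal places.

Sorted: 32, 90, 118, 129, 262, 367, 385, 477.
n = 8.
P25: r = 2.25; ranks 2–3 are 90, 118; interpolating gives 97.
P75: r = 6.75; ranks 6–7 are 367, 385; interpolating gives 380.5.
Difference: 380.5 − 97 = 283.5.

283.50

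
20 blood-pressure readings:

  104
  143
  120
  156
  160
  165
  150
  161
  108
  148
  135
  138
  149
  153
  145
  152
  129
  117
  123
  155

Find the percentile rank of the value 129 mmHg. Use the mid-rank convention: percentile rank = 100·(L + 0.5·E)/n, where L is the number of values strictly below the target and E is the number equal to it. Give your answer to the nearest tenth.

Sorted: 104, 108, 117, 120, 123, 129, 135, 138, 143, 145, 148, 149, 150, 152, 153, 155, 156, 160, 161, 165.
Count below 129: L = 5; count equal: E = 1; n = 20.
Percentile rank = 100·(5 + 0.5·1)/20 = 100·5.5/20 = 27.5.

27.5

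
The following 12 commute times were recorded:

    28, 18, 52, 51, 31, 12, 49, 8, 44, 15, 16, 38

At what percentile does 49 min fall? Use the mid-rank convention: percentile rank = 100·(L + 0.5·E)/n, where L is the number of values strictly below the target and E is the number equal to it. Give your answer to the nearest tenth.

79.2

Sorted: 8, 12, 15, 16, 18, 28, 31, 38, 44, 49, 51, 52.
Count below 49: L = 9; count equal: E = 1; n = 12.
Percentile rank = 100·(9 + 0.5·1)/12 = 100·9.5/12 = 79.17.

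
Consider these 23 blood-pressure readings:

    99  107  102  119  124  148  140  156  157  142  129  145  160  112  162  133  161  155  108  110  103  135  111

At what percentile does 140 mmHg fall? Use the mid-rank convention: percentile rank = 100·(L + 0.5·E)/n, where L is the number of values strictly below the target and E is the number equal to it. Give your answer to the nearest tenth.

58.7

Sorted: 99, 102, 103, 107, 108, 110, 111, 112, 119, 124, 129, 133, 135, 140, 142, 145, 148, 155, 156, 157, 160, 161, 162.
Count below 140: L = 13; count equal: E = 1; n = 23.
Percentile rank = 100·(13 + 0.5·1)/23 = 100·13.5/23 = 58.7.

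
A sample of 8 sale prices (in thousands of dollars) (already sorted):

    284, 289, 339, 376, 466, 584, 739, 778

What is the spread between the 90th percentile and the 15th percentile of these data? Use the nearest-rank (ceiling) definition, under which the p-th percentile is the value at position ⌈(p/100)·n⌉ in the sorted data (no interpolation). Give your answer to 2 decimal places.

n = 8.
P15: rank ⌈15/100·8⌉ = 2 → 289.
P90: rank ⌈90/100·8⌉ = 8 → 778.
Difference: 778 − 289 = 489.

489.00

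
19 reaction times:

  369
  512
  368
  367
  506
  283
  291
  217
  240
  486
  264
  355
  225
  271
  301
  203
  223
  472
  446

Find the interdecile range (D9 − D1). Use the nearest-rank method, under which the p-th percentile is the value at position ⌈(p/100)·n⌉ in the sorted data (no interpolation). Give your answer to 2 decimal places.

289.00

Sorted: 203, 217, 223, 225, 240, 264, 271, 283, 291, 301, 355, 367, 368, 369, 446, 472, 486, 506, 512.
n = 19.
P10: rank ⌈10/100·19⌉ = 2 → 217.
P90: rank ⌈90/100·19⌉ = 18 → 506.
Difference: 506 − 217 = 289.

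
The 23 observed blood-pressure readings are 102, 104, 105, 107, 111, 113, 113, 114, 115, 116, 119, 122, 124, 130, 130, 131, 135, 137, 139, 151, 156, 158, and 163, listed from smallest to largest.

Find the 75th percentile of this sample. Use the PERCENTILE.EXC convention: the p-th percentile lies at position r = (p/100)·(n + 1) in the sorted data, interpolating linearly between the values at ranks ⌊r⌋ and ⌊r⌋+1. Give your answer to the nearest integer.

137

n = 23.
r = (75/100)·(23 + 1) = 18.
r is an integer, so P75 is the value at rank 18: 137.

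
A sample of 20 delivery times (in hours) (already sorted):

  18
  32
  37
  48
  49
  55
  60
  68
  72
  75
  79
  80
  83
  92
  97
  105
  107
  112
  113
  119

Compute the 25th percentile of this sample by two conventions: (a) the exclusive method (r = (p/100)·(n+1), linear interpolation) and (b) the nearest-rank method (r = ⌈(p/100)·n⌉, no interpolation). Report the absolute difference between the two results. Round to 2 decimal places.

1.50

n = 20.
(a) r = 5.25; between ranks 5 (49) and 6 (55): 50.5.
(b) the nearest-rank method: rank 5 → 49.
|50.5 − 49| = 1.5.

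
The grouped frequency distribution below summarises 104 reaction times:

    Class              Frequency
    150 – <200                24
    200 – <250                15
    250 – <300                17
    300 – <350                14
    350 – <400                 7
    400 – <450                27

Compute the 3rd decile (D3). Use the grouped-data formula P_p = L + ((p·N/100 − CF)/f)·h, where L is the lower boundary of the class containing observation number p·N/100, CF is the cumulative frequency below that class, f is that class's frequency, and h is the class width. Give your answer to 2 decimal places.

224.00

N = 104; target position k = 30/100 · 104 = 31.2.
Cumulative frequencies: 24, 39, 56, 70, 77, 104.
Observation 31.2 falls in the class 200 – <250.
L = 200, CF = 24, f = 15, h = 50.
P30 = 200 + ((31.2 − 24)/15)·50 = 200 + 24 = 224.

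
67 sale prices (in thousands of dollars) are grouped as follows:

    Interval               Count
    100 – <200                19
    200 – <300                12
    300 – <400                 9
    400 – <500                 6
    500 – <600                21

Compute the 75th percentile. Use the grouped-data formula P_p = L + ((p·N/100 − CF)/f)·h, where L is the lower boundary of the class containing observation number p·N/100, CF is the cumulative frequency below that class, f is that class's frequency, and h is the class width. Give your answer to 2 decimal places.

520.24

N = 67; target position k = 75/100 · 67 = 50.25.
Cumulative frequencies: 19, 31, 40, 46, 67.
Observation 50.25 falls in the class 500 – <600.
L = 500, CF = 46, f = 21, h = 100.
P75 = 500 + ((50.25 − 46)/21)·100 = 500 + 20.2381 = 520.238.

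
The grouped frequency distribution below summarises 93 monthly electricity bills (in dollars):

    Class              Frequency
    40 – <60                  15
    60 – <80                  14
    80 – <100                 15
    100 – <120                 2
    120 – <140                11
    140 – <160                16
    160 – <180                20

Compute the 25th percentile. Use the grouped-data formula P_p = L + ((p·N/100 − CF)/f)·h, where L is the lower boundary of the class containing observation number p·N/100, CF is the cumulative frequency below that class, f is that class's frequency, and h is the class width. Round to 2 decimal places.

71.79

N = 93; target position k = 25/100 · 93 = 23.25.
Cumulative frequencies: 15, 29, 44, 46, 57, 73, 93.
Observation 23.25 falls in the class 60 – <80.
L = 60, CF = 15, f = 14, h = 20.
P25 = 60 + ((23.25 − 15)/14)·20 = 60 + 11.7857 = 71.7857.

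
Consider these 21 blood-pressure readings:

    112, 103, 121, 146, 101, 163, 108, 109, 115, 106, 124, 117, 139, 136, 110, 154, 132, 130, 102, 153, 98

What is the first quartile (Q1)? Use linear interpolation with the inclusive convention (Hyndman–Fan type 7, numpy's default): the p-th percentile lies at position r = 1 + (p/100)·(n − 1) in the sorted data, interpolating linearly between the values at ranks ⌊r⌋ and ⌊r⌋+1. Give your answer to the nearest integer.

108

Sorted: 98, 101, 102, 103, 106, 108, 109, 110, 112, 115, 117, 121, 124, 130, 132, 136, 139, 146, 153, 154, 163.
n = 21.
r = 1 + (25/100)·(21 − 1) = 1 + 5 = 6.
r is an integer, so P25 is the value at rank 6: 108.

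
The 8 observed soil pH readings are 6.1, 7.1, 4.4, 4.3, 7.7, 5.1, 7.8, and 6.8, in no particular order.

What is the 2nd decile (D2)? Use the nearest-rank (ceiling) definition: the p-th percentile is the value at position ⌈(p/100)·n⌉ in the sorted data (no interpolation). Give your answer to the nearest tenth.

Sorted: 4.3, 4.4, 5.1, 6.1, 6.8, 7.1, 7.7, 7.8.
n = 8.
Position = ⌈20/100 · 8⌉ = ⌈1.6⌉ = 2.
The value at rank 2 is 4.4.

4.4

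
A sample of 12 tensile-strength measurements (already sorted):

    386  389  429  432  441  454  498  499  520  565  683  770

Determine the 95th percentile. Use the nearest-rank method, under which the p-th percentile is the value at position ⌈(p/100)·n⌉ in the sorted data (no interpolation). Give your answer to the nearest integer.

n = 12.
Position = ⌈95/100 · 12⌉ = ⌈11.4⌉ = 12.
The value at rank 12 is 770.

770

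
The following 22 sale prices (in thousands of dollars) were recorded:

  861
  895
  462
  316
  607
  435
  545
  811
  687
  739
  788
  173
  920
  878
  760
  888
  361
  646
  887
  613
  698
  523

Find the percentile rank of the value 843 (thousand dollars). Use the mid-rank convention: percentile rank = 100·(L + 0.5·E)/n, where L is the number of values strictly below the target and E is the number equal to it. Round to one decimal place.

Sorted: 173, 316, 361, 435, 462, 523, 545, 607, 613, 646, 687, 698, 739, 760, 788, 811, 861, 878, 887, 888, 895, 920.
Count below 843: L = 16; count equal: E = 0; n = 22.
Percentile rank = 100·(16 + 0.5·0)/22 = 100·16/22 = 72.73.

72.7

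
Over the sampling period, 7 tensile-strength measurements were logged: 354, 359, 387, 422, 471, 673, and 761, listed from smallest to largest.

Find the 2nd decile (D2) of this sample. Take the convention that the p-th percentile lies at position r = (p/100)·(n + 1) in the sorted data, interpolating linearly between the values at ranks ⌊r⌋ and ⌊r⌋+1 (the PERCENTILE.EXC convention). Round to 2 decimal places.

n = 7.
r = (20/100)·(7 + 1) = 1.6.
Rank 1 is 354 and rank 2 is 359.
Interpolate: 354 + 0.6·(359 − 354) = 354 + 0.6·5 = 357.

357.00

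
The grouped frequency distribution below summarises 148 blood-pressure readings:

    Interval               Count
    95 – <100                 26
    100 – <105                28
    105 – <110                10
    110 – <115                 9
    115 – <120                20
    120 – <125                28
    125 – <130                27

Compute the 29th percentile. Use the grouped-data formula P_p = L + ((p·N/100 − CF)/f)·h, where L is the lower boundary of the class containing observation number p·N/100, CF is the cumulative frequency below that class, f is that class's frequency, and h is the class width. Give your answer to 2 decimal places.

103.02

N = 148; target position k = 29/100 · 148 = 42.92.
Cumulative frequencies: 26, 54, 64, 73, 93, 121, 148.
Observation 42.92 falls in the class 100 – <105.
L = 100, CF = 26, f = 28, h = 5.
P29 = 100 + ((42.92 − 26)/28)·5 = 100 + 3.02143 = 103.021.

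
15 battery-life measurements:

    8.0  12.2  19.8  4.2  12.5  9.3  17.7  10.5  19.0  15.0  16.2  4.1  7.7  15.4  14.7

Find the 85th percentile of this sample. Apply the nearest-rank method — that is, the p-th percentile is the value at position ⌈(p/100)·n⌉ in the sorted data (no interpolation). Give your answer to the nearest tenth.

Sorted: 4.1, 4.2, 7.7, 8.0, 9.3, 10.5, 12.2, 12.5, 14.7, 15.0, 15.4, 16.2, 17.7, 19.0, 19.8.
n = 15.
Position = ⌈85/100 · 15⌉ = ⌈12.75⌉ = 13.
The value at rank 13 is 17.7.

17.7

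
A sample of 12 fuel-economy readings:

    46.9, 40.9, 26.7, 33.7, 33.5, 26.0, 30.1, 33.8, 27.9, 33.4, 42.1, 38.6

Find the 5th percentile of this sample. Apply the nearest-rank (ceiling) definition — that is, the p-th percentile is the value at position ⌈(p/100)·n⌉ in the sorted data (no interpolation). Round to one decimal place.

Sorted: 26.0, 26.7, 27.9, 30.1, 33.4, 33.5, 33.7, 33.8, 38.6, 40.9, 42.1, 46.9.
n = 12.
Position = ⌈5/100 · 12⌉ = ⌈0.6⌉ = 1.
The value at rank 1 is 26.0.

26.0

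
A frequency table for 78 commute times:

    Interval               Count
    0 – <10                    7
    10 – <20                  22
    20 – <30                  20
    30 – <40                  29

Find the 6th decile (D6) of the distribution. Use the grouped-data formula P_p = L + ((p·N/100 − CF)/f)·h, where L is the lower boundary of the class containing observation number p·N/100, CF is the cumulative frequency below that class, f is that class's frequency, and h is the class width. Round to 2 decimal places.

28.90

N = 78; target position k = 60/100 · 78 = 46.8.
Cumulative frequencies: 7, 29, 49, 78.
Observation 46.8 falls in the class 20 – <30.
L = 20, CF = 29, f = 20, h = 10.
P60 = 20 + ((46.8 − 29)/20)·10 = 20 + 8.9 = 28.9.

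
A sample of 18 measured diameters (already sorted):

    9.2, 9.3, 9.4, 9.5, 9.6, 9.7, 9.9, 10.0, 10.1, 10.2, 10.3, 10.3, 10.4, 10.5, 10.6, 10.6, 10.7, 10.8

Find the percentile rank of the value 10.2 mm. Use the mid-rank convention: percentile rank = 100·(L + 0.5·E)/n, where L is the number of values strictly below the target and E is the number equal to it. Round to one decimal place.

52.8

Count below 10.2: L = 9; count equal: E = 1; n = 18.
Percentile rank = 100·(9 + 0.5·1)/18 = 100·9.5/18 = 52.78.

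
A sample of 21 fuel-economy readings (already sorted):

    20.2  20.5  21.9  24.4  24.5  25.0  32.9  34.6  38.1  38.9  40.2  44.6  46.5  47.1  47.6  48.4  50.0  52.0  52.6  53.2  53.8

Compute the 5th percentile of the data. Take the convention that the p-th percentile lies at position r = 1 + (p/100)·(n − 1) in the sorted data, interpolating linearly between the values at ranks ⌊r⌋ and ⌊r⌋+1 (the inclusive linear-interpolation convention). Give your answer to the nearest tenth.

n = 21.
r = 1 + (5/100)·(21 − 1) = 1 + 1 = 2.
r is an integer, so P5 is the value at rank 2: 20.5.

20.5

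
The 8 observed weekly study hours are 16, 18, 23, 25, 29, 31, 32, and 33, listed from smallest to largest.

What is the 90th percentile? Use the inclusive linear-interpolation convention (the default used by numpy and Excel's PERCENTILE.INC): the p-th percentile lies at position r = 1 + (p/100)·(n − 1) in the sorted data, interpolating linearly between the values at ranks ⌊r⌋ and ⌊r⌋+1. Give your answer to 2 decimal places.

32.30

n = 8.
r = 1 + (90/100)·(8 − 1) = 1 + 6.3 = 7.3.
Rank 7 is 32 and rank 8 is 33.
Interpolate: 32 + 0.3·(33 − 32) = 32 + 0.3·1 = 32.3.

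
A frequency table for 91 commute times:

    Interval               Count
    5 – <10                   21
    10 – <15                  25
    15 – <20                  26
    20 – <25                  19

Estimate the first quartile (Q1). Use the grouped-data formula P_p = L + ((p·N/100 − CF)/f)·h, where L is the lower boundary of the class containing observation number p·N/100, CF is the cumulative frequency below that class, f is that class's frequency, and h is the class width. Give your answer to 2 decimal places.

N = 91; target position k = 25/100 · 91 = 22.75.
Cumulative frequencies: 21, 46, 72, 91.
Observation 22.75 falls in the class 10 – <15.
L = 10, CF = 21, f = 25, h = 5.
P25 = 10 + ((22.75 − 21)/25)·5 = 10 + 0.35 = 10.35.

10.35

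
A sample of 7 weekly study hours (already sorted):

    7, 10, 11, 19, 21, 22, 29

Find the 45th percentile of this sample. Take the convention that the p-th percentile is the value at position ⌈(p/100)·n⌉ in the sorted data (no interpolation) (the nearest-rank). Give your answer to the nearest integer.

19

n = 7.
Position = ⌈45/100 · 7⌉ = ⌈3.15⌉ = 4.
The value at rank 4 is 19.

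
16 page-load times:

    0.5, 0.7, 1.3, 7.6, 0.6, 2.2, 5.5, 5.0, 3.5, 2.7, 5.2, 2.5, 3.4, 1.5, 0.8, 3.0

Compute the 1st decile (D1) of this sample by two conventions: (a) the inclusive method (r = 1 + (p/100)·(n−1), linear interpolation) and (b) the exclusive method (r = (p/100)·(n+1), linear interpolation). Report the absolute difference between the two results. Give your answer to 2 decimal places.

Sorted: 0.5, 0.6, 0.7, 0.8, 1.3, 1.5, 2.2, 2.5, 2.7, 3.0, 3.4, 3.5, 5.0, 5.2, 5.5, 7.6.
n = 16.
(a) r = 2.5; between ranks 2 (0.6) and 3 (0.7): 0.65.
(b) r = 1.7; between ranks 1 (0.5) and 2 (0.6): 0.57.
|0.65 − 0.57| = 0.08.

0.08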